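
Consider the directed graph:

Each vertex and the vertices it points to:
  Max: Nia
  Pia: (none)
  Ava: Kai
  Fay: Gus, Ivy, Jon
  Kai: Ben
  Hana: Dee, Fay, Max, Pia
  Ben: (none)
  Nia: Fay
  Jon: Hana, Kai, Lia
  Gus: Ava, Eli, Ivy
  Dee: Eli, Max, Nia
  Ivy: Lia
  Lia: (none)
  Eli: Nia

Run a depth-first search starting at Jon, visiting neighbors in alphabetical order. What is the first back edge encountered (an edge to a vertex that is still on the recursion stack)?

DFS from Jon (visiting neighbors in alphabetical order); mark gray on enter, black on exit:
Jon gray
  Hana gray
    Dee gray
      Eli gray
        Nia gray
          Fay gray
            Gus gray
              Ava gray
                Kai gray
                  Ben gray
                  Ben black
                Kai black
              Ava black
              Gus→Eli: Eli is gray → back edge
First back edge: Gus → Eli.

Gus→Eli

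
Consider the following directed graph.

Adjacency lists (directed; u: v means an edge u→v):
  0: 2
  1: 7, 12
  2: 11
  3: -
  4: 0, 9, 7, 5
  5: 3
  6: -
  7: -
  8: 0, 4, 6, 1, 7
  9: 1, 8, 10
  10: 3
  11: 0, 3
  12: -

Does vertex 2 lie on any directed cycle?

2 is on a cycle iff 2 can reach itself via ≥1 edge.
2 → 11 → 0 → 2 — yes.

Yes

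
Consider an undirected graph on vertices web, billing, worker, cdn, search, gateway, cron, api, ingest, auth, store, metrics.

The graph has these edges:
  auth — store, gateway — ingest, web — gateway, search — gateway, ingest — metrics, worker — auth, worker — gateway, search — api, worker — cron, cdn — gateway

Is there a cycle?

No

DFS, tracking each vertex's parent; an edge to a visited non-parent vertex closes a cycle.
Start from cdn:
visit cdn (parent –)
  visit gateway (parent cdn)
    visit ingest (parent gateway)
      ingest–gateway: parent, skip
      visit metrics (parent ingest)
        metrics–ingest: parent, skip
    gateway–cdn: parent, skip
    visit search (parent gateway)
      search–gateway: parent, skip
      visit api (parent search)
        api–search: parent, skip
    visit web (parent gateway)
      web–gateway: parent, skip
    visit worker (parent gateway)
      worker–gateway: parent, skip
      visit auth (parent worker)
        auth–worker: parent, skip
        visit store (parent auth)
          store–auth: parent, skip
      visit cron (parent worker)
        cron–worker: parent, skip
visit billing (parent –)
No non-parent visited neighbor found — the graph is a forest.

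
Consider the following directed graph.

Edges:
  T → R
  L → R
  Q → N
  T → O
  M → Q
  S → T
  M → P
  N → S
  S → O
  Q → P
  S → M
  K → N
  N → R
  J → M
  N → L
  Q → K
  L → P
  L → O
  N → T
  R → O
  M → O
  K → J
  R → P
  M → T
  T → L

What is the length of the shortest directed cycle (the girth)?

4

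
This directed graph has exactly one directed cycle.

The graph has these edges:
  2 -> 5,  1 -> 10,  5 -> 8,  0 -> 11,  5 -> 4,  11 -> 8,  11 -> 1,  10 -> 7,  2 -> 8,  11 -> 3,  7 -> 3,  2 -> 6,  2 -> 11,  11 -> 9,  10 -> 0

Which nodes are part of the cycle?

0, 1, 10, 11

DFS with gray/black marking from 11:
11 gray
  8 gray
  8 black
  3 gray
  3 black
  1 gray
    10 gray
      7 gray
        7→3: 3 black — skip
      7 black
      0 gray
        0→11: 11 is gray → back edge
Back edge closes the cycle 11 → 1 → 10 → 0 → 11; its vertices are {0, 1, 10, 11}.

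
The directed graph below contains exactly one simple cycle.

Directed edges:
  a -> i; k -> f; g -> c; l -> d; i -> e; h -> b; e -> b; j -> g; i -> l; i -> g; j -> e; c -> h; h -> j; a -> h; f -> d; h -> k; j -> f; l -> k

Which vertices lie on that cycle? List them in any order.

DFS with gray/black marking from h:
h gray
  j gray
    g gray
      c gray
        c→h: h is gray → back edge
Back edge closes the cycle h → j → g → c → h; its vertices are {c, g, h, j}.

c, g, h, j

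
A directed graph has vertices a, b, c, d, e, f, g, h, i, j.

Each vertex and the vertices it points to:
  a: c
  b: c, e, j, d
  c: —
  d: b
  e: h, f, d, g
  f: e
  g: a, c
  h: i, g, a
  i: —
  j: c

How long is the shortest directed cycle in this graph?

For each vertex v, BFS finds the shortest path from v back to v.
The shortest such closed walk is e → f → e, length 2.

2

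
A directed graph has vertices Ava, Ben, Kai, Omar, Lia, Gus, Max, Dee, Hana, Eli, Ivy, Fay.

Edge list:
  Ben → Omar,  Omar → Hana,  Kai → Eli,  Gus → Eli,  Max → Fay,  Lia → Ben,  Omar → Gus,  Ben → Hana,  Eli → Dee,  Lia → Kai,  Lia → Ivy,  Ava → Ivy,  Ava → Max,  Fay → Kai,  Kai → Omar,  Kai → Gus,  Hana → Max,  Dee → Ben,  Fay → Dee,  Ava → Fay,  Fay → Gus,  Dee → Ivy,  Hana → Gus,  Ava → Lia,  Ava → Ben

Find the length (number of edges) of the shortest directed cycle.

5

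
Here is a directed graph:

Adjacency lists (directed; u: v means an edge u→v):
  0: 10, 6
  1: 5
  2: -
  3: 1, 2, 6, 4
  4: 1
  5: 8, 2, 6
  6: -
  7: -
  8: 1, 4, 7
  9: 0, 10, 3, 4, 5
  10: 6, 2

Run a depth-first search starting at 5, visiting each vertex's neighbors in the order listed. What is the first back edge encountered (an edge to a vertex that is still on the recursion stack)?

DFS from 5 (visiting each vertex's neighbors in the order listed); mark gray on enter, black on exit:
5 gray
  8 gray
    1 gray
      1→5: 5 is gray → back edge
First back edge: 1 → 5.

1->5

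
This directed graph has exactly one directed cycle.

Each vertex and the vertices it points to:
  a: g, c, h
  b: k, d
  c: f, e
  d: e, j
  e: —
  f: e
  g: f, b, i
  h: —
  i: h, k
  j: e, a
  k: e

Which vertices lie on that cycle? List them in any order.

a, b, d, g, j

DFS with gray/black marking from a:
a gray
  g gray
    f gray
      e gray
      e black
    f black
    b gray
      k gray
        k→e: e black — skip
      k black
      d gray
        d→e: e black — skip
        j gray
          j→e: e black — skip
          j→a: a is gray → back edge
Back edge closes the cycle a → g → b → d → j → a; its vertices are {a, b, d, g, j}.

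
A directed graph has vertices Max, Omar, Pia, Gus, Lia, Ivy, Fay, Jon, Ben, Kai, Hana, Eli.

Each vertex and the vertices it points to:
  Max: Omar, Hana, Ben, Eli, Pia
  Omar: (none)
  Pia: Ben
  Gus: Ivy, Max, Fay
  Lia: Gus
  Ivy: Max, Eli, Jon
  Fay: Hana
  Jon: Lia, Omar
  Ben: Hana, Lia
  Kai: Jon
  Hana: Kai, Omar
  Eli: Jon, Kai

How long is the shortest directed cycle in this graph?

4

For each vertex v, BFS finds the shortest path from v back to v.
The shortest such closed walk is Gus → Max → Ben → Lia → Gus, length 4.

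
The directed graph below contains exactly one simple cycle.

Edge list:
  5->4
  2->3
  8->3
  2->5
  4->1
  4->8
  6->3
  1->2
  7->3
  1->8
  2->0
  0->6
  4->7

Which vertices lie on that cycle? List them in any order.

1, 2, 4, 5

DFS with gray/black marking from 2:
2 gray
  0 gray
    6 gray
      3 gray
      3 black
    6 black
  0 black
  2→3: 3 black — skip
  5 gray
    4 gray
      8 gray
        8→3: 3 black — skip
      8 black
      1 gray
        1→8: 8 black — skip
        1→2: 2 is gray → back edge
Back edge closes the cycle 2 → 5 → 4 → 1 → 2; its vertices are {1, 2, 4, 5}.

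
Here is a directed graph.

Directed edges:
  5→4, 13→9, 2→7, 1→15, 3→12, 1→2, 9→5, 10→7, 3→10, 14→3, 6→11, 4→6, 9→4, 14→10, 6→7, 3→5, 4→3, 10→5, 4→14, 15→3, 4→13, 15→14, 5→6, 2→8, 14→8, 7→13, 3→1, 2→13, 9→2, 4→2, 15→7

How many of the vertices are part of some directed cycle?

12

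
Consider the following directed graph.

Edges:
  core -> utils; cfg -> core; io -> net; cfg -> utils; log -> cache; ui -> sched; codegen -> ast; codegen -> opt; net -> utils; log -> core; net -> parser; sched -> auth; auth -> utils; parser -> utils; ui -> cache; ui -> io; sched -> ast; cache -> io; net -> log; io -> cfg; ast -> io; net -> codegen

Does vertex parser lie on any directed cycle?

No

parser lies on a cycle iff there is a path from parser back to itself.
Exploring from parser, it never reaches itself; equivalently, its strongly connected component is a singleton.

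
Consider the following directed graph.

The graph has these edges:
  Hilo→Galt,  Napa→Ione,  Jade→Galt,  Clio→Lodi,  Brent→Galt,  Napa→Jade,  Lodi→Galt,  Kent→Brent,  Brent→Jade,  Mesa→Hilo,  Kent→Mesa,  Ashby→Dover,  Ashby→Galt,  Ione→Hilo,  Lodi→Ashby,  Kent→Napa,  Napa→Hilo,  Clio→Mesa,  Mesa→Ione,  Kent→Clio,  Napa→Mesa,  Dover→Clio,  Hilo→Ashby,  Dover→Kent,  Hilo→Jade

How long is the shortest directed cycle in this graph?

4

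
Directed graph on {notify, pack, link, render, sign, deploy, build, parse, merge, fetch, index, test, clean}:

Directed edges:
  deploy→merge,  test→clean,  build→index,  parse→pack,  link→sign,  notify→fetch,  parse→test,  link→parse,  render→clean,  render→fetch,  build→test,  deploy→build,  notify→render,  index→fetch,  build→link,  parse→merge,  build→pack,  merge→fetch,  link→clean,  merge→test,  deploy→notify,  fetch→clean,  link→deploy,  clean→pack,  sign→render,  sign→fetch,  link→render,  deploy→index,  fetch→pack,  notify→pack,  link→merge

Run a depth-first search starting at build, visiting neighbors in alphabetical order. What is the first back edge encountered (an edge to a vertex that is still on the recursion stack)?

DFS from build (visiting neighbors in alphabetical order); mark gray on enter, black on exit:
build gray
  index gray
    fetch gray
      clean gray
        pack gray
        pack black
      clean black
      fetch→pack: pack black — skip
    fetch black
  index black
  link gray
    link→clean: clean black — skip
    deploy gray
      deploy→build: build is gray → back edge
First back edge: deploy → build.

deploy→build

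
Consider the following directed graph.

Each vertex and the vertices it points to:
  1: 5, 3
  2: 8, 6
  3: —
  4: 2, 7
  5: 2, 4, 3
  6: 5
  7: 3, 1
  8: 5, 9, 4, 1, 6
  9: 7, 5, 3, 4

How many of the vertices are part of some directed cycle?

A vertex is on a directed cycle iff it belongs to a strongly connected component of size ≥ 2 (or has a self-loop).
The vertices on cycles are {1, 2, 4, 5, 6, 7, 8, 9} — 8 in total.

8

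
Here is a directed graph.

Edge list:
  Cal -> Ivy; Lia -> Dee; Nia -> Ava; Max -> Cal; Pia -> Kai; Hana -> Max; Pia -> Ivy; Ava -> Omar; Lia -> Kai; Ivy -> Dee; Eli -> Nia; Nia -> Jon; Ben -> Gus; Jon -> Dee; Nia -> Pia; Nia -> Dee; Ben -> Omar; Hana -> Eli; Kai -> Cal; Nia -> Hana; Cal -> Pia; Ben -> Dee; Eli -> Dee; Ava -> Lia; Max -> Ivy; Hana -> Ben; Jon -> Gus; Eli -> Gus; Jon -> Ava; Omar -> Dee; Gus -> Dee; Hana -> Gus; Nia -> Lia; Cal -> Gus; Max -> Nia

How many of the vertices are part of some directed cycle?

7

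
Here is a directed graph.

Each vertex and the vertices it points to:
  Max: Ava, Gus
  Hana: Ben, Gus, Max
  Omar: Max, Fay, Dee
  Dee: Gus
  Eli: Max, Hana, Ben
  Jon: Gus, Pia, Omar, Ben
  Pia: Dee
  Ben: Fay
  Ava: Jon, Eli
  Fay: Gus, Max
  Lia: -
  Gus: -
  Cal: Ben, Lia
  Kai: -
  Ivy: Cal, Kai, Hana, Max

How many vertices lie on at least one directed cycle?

8

A vertex is on a directed cycle iff it belongs to a strongly connected component of size ≥ 2 (or has a self-loop).
The vertices on cycles are {Ava, Ben, Eli, Fay, Jon, Max, Hana, Omar} — 8 in total.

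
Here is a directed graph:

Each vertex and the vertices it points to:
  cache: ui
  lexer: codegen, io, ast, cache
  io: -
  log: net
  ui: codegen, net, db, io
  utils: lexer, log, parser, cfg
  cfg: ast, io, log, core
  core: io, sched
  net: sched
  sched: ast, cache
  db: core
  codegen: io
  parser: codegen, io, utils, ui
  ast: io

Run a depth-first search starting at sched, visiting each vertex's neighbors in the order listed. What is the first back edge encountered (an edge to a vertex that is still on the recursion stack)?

net->sched

DFS from sched (visiting each vertex's neighbors in the order listed); mark gray on enter, black on exit:
sched gray
  ast gray
    io gray
    io black
  ast black
  cache gray
    ui gray
      codegen gray
        codegen→io: io black — skip
      codegen black
      net gray
        net→sched: sched is gray → back edge
First back edge: net → sched.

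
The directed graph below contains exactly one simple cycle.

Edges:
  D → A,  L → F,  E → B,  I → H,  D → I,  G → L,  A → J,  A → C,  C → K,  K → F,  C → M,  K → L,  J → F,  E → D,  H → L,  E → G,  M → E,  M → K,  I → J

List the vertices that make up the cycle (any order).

A, C, D, E, M

DFS with gray/black marking from E:
E gray
  B gray
  B black
  G gray
    L gray
      F gray
      F black
    L black
  G black
  D gray
    I gray
      J gray
        J→F: F black — skip
      J black
      H gray
        H→L: L black — skip
      H black
    I black
    A gray
      C gray
        M gray
          M→E: E is gray → back edge
Back edge closes the cycle E → D → A → C → M → E; its vertices are {A, C, D, E, M}.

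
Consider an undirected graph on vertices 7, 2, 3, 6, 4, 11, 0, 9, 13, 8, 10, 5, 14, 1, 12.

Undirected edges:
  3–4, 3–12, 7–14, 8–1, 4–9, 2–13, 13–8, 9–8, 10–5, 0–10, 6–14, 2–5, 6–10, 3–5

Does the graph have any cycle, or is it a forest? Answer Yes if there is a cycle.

DFS, tracking each vertex's parent; an edge to a visited non-parent vertex closes a cycle.
Start from 12:
visit 12 (parent –)
  visit 3 (parent 12)
    visit 5 (parent 3)
      5–3: parent, skip
      visit 10 (parent 5)
        visit 0 (parent 10)
          0–10: parent, skip
        visit 6 (parent 10)
          visit 14 (parent 6)
            14–6: parent, skip
            visit 7 (parent 14)
              7–14: parent, skip
          6–10: parent, skip
        10–5: parent, skip
      visit 2 (parent 5)
        2–5: parent, skip
        visit 13 (parent 2)
          13–2: parent, skip
          visit 8 (parent 13)
            visit 1 (parent 8)
              1–8: parent, skip
            visit 9 (parent 8)
              visit 4 (parent 9)
                4–3: 3 visited and ≠ parent → cycle
Cycle: 3 – 5 – 2 – 13 – 8 – 9 – 4 – 3.

Yes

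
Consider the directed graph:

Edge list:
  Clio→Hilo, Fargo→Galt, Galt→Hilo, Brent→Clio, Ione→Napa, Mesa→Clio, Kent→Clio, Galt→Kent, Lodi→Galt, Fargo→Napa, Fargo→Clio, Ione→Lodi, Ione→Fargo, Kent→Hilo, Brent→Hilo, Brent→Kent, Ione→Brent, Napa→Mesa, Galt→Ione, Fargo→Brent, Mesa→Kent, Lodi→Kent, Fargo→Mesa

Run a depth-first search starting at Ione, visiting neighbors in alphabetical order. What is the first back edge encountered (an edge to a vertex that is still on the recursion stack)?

Galt->Ione

DFS from Ione (visiting neighbors in alphabetical order); mark gray on enter, black on exit:
Ione gray
  Brent gray
    Clio gray
      Hilo gray
      Hilo black
    Clio black
    Brent→Hilo: Hilo black — skip
    Kent gray
      Kent→Clio: Clio black — skip
      Kent→Hilo: Hilo black — skip
    Kent black
  Brent black
  Fargo gray
    Fargo→Brent: Brent black — skip
    Fargo→Clio: Clio black — skip
    Galt gray
      Galt→Hilo: Hilo black — skip
      Galt→Ione: Ione is gray → back edge
First back edge: Galt → Ione.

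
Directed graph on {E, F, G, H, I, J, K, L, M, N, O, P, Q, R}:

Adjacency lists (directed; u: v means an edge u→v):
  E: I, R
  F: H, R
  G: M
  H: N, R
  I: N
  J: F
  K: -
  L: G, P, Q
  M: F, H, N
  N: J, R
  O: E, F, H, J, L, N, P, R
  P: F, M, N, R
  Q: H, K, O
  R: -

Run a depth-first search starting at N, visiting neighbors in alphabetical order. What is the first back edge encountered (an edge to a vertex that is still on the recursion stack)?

DFS from N (visiting neighbors in alphabetical order); mark gray on enter, black on exit:
N gray
  J gray
    F gray
      H gray
        H→N: N is gray → back edge
First back edge: H → N.

H→N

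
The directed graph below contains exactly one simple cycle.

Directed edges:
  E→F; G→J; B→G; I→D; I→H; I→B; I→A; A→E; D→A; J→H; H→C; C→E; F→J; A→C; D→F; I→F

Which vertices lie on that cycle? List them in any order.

C, E, F, H, J

DFS with gray/black marking from H:
H gray
  C gray
    E gray
      F gray
        J gray
          J→H: H is gray → back edge
Back edge closes the cycle H → C → E → F → J → H; its vertices are {C, E, F, H, J}.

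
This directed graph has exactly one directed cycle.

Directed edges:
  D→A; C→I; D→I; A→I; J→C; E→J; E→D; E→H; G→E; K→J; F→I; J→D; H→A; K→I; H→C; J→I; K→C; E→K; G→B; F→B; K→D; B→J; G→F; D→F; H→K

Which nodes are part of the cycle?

B, D, F, J

DFS with gray/black marking from F:
F gray
  B gray
    J gray
      C gray
        I gray
        I black
      C black
      J→I: I black — skip
      D gray
        D→F: F is gray → back edge
Back edge closes the cycle F → B → J → D → F; its vertices are {B, D, F, J}.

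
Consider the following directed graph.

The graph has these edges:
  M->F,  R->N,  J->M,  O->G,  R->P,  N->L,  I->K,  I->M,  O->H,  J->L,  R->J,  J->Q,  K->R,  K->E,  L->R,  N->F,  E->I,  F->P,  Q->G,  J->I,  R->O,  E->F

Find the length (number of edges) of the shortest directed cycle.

For each vertex v, BFS finds the shortest path from v back to v.
The shortest such closed walk is R → N → L → R, length 3.

3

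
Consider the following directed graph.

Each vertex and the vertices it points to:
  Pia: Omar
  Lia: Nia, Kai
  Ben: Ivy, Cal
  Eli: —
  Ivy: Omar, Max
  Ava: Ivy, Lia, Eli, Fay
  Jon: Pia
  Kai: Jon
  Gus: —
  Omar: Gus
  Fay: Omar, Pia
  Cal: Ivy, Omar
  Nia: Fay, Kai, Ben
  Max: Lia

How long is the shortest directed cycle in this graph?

5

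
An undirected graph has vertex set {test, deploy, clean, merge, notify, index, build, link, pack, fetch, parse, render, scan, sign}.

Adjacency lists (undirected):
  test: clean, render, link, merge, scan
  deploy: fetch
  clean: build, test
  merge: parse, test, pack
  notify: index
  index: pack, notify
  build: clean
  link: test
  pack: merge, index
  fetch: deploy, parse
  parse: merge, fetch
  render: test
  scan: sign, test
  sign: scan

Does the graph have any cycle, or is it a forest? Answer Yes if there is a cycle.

DFS, tracking each vertex's parent; an edge to a visited non-parent vertex closes a cycle.
Start from index:
visit index (parent –)
  visit pack (parent index)
    visit merge (parent pack)
      visit parse (parent merge)
        parse–merge: parent, skip
        visit fetch (parent parse)
          visit deploy (parent fetch)
            deploy–fetch: parent, skip
          fetch–parse: parent, skip
      visit test (parent merge)
        visit clean (parent test)
          visit build (parent clean)
            build–clean: parent, skip
          clean–test: parent, skip
        visit render (parent test)
          render–test: parent, skip
        visit link (parent test)
          link–test: parent, skip
        test–merge: parent, skip
        visit scan (parent test)
          visit sign (parent scan)
            sign–scan: parent, skip
          scan–test: parent, skip
      merge–pack: parent, skip
    pack–index: parent, skip
  visit notify (parent index)
    notify–index: parent, skip
No non-parent visited neighbor found — the graph is a forest.

No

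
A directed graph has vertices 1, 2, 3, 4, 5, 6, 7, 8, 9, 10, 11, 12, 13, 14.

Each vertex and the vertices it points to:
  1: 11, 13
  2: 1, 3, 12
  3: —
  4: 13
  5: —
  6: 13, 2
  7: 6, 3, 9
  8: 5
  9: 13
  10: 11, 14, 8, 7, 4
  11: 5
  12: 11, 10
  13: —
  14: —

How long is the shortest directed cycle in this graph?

For each vertex v, BFS finds the shortest path from v back to v.
The shortest such closed walk is 2 → 12 → 10 → 7 → 6 → 2, length 5.

5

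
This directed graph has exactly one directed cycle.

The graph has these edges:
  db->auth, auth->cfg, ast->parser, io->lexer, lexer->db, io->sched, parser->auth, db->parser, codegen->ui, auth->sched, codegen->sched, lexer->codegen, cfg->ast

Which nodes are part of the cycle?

ast, cfg, auth, parser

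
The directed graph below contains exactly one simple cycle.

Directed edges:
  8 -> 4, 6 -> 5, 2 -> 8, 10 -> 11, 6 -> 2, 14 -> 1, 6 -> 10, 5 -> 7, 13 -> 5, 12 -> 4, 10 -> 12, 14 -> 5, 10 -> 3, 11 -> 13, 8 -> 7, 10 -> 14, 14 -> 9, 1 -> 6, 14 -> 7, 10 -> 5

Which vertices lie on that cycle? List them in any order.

1, 6, 10, 14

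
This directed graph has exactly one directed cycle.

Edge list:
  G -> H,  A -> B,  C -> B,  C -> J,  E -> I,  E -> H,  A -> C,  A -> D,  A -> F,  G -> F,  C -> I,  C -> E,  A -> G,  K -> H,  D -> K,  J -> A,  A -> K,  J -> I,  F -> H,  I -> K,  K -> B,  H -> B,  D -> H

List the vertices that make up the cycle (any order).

A, C, J

DFS with gray/black marking from A:
A gray
  G gray
    F gray
      H gray
        B gray
        B black
      H black
    F black
    G→H: H black — skip
  G black
  C gray
    E gray
      I gray
        K gray
          K→H: H black — skip
          K→B: B black — skip
        K black
      I black
      E→H: H black — skip
    E black
    C→I: I black — skip
    C→B: B black — skip
    J gray
      J→I: I black — skip
      J→A: A is gray → back edge
Back edge closes the cycle A → C → J → A; its vertices are {A, C, J}.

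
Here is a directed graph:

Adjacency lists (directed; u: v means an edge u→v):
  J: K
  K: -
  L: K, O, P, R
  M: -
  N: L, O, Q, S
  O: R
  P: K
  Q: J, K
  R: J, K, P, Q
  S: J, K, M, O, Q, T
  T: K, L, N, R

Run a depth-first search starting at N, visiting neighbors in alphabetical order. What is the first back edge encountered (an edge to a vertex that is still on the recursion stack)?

T→N

DFS from N (visiting neighbors in alphabetical order); mark gray on enter, black on exit:
N gray
  L gray
    K gray
    K black
    O gray
      R gray
        J gray
          J→K: K black — skip
        J black
        R→K: K black — skip
        P gray
          P→K: K black — skip
        P black
        Q gray
          Q→J: J black — skip
          Q→K: K black — skip
        Q black
      R black
    O black
    L→P: P black — skip
    L→R: R black — skip
  L black
  N→O: O black — skip
  N→Q: Q black — skip
  S gray
    S→J: J black — skip
    S→K: K black — skip
    M gray
    M black
    S→O: O black — skip
    S→Q: Q black — skip
    T gray
      T→K: K black — skip
      T→L: L black — skip
      T→N: N is gray → back edge
First back edge: T → N.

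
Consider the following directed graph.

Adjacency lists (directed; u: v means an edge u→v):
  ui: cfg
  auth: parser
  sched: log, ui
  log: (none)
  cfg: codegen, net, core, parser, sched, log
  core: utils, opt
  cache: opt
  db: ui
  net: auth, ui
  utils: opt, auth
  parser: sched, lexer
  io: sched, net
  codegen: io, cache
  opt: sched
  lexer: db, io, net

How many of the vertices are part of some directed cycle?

A vertex is on a directed cycle iff it belongs to a strongly connected component of size ≥ 2 (or has a self-loop).
The vertices on cycles are {db, io, ui, cfg, net, opt, auth, core, cache, lexer, sched, utils, parser, codegen} — 14 in total.

14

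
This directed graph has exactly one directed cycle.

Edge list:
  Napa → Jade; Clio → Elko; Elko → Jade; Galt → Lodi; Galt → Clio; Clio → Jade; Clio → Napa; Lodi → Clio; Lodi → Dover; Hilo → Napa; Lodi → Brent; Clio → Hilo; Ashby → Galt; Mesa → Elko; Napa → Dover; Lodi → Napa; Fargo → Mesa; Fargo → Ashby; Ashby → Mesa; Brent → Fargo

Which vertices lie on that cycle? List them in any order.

Galt, Lodi, Ashby, Brent, Fargo

DFS with gray/black marking from Fargo:
Fargo gray
  Mesa gray
    Elko gray
      Jade gray
      Jade black
    Elko black
  Mesa black
  Ashby gray
    Galt gray
      Lodi gray
        Napa gray
          Dover gray
          Dover black
          Napa→Jade: Jade black — skip
        Napa black
        Brent gray
          Brent→Fargo: Fargo is gray → back edge
Back edge closes the cycle Fargo → Ashby → Galt → Lodi → Brent → Fargo; its vertices are {Galt, Lodi, Ashby, Brent, Fargo}.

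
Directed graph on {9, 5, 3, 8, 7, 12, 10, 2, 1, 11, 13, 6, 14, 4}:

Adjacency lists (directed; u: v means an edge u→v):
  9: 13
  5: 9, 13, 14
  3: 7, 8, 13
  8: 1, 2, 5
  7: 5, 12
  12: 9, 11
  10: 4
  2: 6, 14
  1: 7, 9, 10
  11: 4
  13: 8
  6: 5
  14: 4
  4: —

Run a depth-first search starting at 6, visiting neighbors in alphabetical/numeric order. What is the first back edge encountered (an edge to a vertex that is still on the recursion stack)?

7->5

DFS from 6 (visiting neighbors in alphabetical/numeric order); mark gray on enter, black on exit:
6 gray
  5 gray
    9 gray
      13 gray
        8 gray
          1 gray
            7 gray
              7→5: 5 is gray → back edge
First back edge: 7 → 5.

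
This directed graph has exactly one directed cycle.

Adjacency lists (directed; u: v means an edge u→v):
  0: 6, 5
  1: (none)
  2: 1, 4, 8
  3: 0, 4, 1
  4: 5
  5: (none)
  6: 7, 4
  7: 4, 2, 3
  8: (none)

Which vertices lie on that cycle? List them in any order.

DFS with gray/black marking from 7:
7 gray
  4 gray
    5 gray
    5 black
  4 black
  2 gray
    1 gray
    1 black
    2→4: 4 black — skip
    8 gray
    8 black
  2 black
  3 gray
    0 gray
      6 gray
        6→7: 7 is gray → back edge
Back edge closes the cycle 7 → 3 → 0 → 6 → 7; its vertices are {0, 3, 6, 7}.

0, 3, 6, 7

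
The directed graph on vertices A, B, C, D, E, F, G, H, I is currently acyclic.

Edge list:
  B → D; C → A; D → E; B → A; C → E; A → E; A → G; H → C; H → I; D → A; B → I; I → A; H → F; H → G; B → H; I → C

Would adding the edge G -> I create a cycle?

Yes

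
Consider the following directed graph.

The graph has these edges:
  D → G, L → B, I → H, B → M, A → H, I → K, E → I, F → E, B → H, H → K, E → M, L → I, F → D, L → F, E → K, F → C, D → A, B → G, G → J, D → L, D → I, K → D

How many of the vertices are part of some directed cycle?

9

A vertex is on a directed cycle iff it belongs to a strongly connected component of size ≥ 2 (or has a self-loop).
The vertices on cycles are {A, B, D, E, F, H, I, K, L} — 9 in total.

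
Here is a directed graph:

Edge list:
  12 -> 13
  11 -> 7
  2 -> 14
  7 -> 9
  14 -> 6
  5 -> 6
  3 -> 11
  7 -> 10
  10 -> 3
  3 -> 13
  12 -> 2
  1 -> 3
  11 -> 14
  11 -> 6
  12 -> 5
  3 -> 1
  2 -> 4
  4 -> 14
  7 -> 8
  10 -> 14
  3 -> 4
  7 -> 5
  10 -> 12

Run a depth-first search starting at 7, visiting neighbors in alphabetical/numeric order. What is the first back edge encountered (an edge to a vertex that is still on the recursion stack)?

DFS from 7 (visiting neighbors in alphabetical/numeric order); mark gray on enter, black on exit:
7 gray
  5 gray
    6 gray
    6 black
  5 black
  8 gray
  8 black
  9 gray
  9 black
  10 gray
    3 gray
      1 gray
        1→3: 3 is gray → back edge
First back edge: 1 → 3.

1→3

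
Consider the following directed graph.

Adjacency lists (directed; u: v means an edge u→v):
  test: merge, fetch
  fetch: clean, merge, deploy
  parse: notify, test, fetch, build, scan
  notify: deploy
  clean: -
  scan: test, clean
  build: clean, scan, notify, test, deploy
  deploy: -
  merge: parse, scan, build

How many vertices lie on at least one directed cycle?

A vertex is on a directed cycle iff it belongs to a strongly connected component of size ≥ 2 (or has a self-loop).
The vertices on cycles are {scan, test, build, fetch, merge, parse} — 6 in total.

6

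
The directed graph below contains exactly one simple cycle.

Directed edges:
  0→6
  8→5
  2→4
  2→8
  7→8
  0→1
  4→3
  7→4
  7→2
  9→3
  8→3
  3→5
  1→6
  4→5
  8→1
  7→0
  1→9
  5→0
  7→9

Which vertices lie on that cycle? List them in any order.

DFS with gray/black marking from 0:
0 gray
  6 gray
  6 black
  1 gray
    1→6: 6 black — skip
    9 gray
      3 gray
        5 gray
          5→0: 0 is gray → back edge
Back edge closes the cycle 0 → 1 → 9 → 3 → 5 → 0; its vertices are {0, 1, 3, 5, 9}.

0, 1, 3, 5, 9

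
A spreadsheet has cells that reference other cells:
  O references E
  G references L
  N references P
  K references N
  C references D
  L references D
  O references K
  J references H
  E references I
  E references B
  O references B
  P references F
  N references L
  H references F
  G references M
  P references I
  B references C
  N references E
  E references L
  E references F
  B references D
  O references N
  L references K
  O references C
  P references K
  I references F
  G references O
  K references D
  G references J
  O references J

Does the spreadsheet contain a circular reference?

DFS with white/gray/black marking, starting from B:
B gray
  D gray
  D black
  C gray
    C→D: D black — skip
  C black
B black
E gray
  F gray
  F black
  I gray
    I→F: F black — skip
  I black
  E→B: B black — skip
  L gray
    L→D: D black — skip
    K gray
      K→D: D black — skip
      N gray
        P gray
          P→K: K is gray → back edge
Back edge found, so a cycle exists: K → N → P → K.

Yes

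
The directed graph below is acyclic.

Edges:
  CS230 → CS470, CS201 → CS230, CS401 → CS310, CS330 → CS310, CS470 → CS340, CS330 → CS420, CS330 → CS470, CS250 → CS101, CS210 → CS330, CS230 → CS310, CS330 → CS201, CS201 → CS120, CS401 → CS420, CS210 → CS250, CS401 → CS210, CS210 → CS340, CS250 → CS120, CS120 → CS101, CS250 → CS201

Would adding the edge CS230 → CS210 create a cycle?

Adding CS230→CS210 creates a cycle iff CS210 can already reach CS230.
Path from CS210: CS210 → CS330 → CS201 → CS230.
So CS210 → … → CS230 → CS210 is a cycle.

Yes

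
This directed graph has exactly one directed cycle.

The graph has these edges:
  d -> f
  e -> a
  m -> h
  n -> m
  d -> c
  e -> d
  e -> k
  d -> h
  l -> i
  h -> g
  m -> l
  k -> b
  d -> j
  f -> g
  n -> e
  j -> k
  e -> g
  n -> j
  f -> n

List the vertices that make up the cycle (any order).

d, e, f, n

DFS with gray/black marking from n:
n gray
  j gray
    k gray
      b gray
      b black
    k black
  j black
  e gray
    a gray
    a black
    d gray
      d→j: j black — skip
      h gray
        g gray
        g black
      h black
      f gray
        f→g: g black — skip
        f→n: n is gray → back edge
Back edge closes the cycle n → e → d → f → n; its vertices are {d, e, f, n}.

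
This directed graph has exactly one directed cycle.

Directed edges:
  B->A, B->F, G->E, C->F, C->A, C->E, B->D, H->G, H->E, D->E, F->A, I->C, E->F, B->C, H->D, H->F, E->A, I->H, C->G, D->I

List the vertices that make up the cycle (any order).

DFS with gray/black marking from D:
D gray
  I gray
    C gray
      G gray
        E gray
          F gray
            A gray
            A black
          F black
          E→A: A black — skip
        E black
      G black
      C→E: E black — skip
      C→F: F black — skip
      C→A: A black — skip
    C black
    H gray
      H→G: G black — skip
      H→F: F black — skip
      H→E: E black — skip
      H→D: D is gray → back edge
Back edge closes the cycle D → I → H → D; its vertices are {D, H, I}.

D, H, I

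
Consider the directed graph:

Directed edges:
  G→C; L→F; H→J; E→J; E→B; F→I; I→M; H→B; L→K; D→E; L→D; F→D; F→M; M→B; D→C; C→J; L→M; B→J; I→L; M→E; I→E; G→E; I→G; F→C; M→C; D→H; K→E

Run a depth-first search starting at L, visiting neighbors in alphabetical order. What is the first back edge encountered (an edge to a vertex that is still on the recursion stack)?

I→L

DFS from L (visiting neighbors in alphabetical order); mark gray on enter, black on exit:
L gray
  D gray
    C gray
      J gray
      J black
    C black
    E gray
      B gray
        B→J: J black — skip
      B black
      E→J: J black — skip
    E black
    H gray
      H→B: B black — skip
      H→J: J black — skip
    H black
  D black
  F gray
    F→C: C black — skip
    F→D: D black — skip
    I gray
      I→E: E black — skip
      G gray
        G→C: C black — skip
        G→E: E black — skip
      G black
      I→L: L is gray → back edge
First back edge: I → L.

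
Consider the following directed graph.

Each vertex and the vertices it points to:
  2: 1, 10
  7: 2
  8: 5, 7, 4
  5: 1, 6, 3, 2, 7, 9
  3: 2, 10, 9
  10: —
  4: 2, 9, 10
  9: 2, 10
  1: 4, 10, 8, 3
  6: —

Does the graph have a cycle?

DFS with white/gray/black marking, starting from 6:
6 gray
6 black
2 gray
  1 gray
    4 gray
      4→2: 2 is gray → back edge
Back edge found, so a cycle exists: 2 → 1 → 4 → 2.

Yes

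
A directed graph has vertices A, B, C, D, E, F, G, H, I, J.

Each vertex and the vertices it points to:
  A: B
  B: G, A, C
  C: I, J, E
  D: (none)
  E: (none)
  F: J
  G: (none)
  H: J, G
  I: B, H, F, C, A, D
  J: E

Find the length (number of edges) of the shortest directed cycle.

For each vertex v, BFS finds the shortest path from v back to v.
The shortest such closed walk is C → I → C, length 2.

2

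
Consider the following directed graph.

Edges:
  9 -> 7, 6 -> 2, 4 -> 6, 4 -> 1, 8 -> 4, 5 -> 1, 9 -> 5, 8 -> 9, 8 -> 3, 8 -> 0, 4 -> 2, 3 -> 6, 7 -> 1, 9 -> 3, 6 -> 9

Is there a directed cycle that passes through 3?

Yes

3 is on a cycle iff 3 can reach itself via ≥1 edge.
3 → 6 → 9 → 3 — yes.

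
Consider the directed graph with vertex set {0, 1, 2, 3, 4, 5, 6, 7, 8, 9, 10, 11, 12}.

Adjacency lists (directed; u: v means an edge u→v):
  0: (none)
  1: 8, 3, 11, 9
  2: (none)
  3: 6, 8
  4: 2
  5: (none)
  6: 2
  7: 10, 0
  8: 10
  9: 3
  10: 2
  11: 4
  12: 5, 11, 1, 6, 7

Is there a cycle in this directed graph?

No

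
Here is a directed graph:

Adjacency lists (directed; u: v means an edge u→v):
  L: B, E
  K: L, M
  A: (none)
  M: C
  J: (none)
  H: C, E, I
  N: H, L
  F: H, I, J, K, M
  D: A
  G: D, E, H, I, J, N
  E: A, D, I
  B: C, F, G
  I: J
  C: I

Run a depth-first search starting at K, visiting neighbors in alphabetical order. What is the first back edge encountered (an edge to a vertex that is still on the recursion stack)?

F->K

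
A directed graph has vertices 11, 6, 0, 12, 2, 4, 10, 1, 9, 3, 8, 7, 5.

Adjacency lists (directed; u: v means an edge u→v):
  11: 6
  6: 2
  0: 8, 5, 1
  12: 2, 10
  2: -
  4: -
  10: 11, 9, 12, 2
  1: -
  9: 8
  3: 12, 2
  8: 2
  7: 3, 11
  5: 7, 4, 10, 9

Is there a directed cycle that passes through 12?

Yes

12 is on a cycle iff 12 can reach itself via ≥1 edge.
12 → 10 → 12 — yes.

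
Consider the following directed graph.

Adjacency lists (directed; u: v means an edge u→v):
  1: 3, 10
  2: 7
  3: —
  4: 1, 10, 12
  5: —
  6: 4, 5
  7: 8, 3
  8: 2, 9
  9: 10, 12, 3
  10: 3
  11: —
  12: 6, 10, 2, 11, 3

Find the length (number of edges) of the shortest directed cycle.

3

For each vertex v, BFS finds the shortest path from v back to v.
The shortest such closed walk is 4 → 12 → 6 → 4, length 3.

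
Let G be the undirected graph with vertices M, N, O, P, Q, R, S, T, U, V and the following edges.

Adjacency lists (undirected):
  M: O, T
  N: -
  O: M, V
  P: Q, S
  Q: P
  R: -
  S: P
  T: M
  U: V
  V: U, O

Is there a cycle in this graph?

No

DFS, tracking each vertex's parent; an edge to a visited non-parent vertex closes a cycle.
Start from O:
visit O (parent –)
  visit M (parent O)
    M–O: parent, skip
    visit T (parent M)
      T–M: parent, skip
  visit V (parent O)
    visit U (parent V)
      U–V: parent, skip
    V–O: parent, skip
visit N (parent –)
visit P (parent –)
  visit Q (parent P)
    Q–P: parent, skip
  visit S (parent P)
    S–P: parent, skip
visit R (parent –)
No non-parent visited neighbor found — the graph is a forest.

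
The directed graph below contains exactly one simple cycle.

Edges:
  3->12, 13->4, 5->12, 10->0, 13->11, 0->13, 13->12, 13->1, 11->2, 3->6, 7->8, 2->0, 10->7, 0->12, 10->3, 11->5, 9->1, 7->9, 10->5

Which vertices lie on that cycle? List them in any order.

DFS with gray/black marking from 0:
0 gray
  13 gray
    1 gray
    1 black
    11 gray
      5 gray
        12 gray
        12 black
      5 black
      2 gray
        2→0: 0 is gray → back edge
Back edge closes the cycle 0 → 13 → 11 → 2 → 0; its vertices are {0, 2, 11, 13}.

0, 2, 11, 13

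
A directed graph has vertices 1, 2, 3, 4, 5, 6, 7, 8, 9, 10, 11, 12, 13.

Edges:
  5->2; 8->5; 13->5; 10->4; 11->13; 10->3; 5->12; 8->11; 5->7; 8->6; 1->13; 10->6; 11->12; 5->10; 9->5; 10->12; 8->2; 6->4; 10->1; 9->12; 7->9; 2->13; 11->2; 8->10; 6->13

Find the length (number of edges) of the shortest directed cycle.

3

For each vertex v, BFS finds the shortest path from v back to v.
The shortest such closed walk is 5 → 7 → 9 → 5, length 3.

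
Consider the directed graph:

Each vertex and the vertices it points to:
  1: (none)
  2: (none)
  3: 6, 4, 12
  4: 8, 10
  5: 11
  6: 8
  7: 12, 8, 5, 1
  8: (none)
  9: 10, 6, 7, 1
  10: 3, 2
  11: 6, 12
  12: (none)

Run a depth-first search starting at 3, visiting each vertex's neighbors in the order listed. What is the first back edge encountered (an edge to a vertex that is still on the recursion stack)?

DFS from 3 (visiting each vertex's neighbors in the order listed); mark gray on enter, black on exit:
3 gray
  6 gray
    8 gray
    8 black
  6 black
  4 gray
    4→8: 8 black — skip
    10 gray
      10→3: 3 is gray → back edge
First back edge: 10 → 3.

10→3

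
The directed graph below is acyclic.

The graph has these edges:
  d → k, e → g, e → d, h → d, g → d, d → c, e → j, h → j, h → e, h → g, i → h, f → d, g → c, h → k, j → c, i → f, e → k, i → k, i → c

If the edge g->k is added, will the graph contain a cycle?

Adding g→k creates a cycle iff k can already reach g.
Explore from k: no path reaches g. The graph stays acyclic.

No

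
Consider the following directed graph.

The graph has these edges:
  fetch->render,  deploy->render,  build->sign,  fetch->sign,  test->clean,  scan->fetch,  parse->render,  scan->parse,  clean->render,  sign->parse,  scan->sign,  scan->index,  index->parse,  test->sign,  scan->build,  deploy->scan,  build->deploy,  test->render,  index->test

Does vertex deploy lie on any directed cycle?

Yes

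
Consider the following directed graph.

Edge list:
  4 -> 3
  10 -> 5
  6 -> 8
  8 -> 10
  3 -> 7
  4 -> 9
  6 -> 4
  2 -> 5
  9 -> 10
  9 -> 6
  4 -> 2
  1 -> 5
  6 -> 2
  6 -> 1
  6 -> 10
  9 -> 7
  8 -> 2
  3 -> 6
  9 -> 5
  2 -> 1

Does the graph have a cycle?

Yes

DFS with white/gray/black marking, starting from 3:
3 gray
  6 gray
    4 gray
      2 gray
        1 gray
          5 gray
          5 black
        1 black
        2→5: 5 black — skip
      2 black
      4→3: 3 is gray → back edge
Back edge found, so a cycle exists: 3 → 6 → 4 → 3.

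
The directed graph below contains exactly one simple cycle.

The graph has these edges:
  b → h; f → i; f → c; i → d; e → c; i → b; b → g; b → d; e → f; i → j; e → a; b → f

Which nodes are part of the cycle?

b, f, i

DFS with gray/black marking from f:
f gray
  c gray
  c black
  i gray
    d gray
    d black
    b gray
      b→d: d black — skip
      b→f: f is gray → back edge
Back edge closes the cycle f → i → b → f; its vertices are {b, f, i}.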